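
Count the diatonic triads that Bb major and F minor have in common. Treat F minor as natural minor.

Diatonic triads of Bb major: Bb (I), Cm (ii), Dm (iii), Eb (IV), F (V), Gm (vi), Adim (vii°).
Diatonic triads of F minor (natural minor): Fm (i), Gdim (ii°), Ab (III), Bbm (iv), Cm (v), Db (VI), Eb (VII).
Matching root and quality in both lists: Cm, Eb.
That gives 2 common triads.

2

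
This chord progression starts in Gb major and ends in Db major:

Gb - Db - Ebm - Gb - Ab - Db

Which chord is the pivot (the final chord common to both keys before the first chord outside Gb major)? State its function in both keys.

Chords diatonic to Gb major: Gb, Abm, Bbm, Cb, Db, Ebm, Fdim.
Reading the progression, the first chord not in that set is Ab, so the modulation leaves Gb major there.
The chord immediately before Ab is Gb, which is diatonic to both keys: I in Gb major and IV in Db major.

Gb — I in Gb major, IV in Db major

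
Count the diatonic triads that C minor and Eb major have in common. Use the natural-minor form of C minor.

7

Diatonic triads of C minor (natural minor): Cm (i), Ddim (ii°), Eb (III), Fm (iv), Gm (v), Ab (VI), Bb (VII).
Diatonic triads of Eb major: Eb (I), Fm (ii), Gm (iii), Ab (IV), Bb (V), Cm (vi), Ddim (vii°).
Matching root and quality in both lists: Cm, Ddim, Eb, Fm, Gm, Ab, Bb.
That gives 7 common triads.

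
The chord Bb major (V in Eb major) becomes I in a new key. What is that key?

Bb major

The numeral I denotes a major triad on scale degree 1. With Bb on degree 1, the tonic of the new key is Bb.
Degree 1 carries a major triad in major keys, so the destination is Bb major.
Check: the diatonic triads of Bb major are Bb (I), Cm (ii), Dm (iii), Eb (IV), F (V), Gm (vi), Adim (vii°) — Bb major is indeed I.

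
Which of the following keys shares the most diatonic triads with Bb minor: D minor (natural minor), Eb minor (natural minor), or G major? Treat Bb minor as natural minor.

Eb minor

Triads of Bb minor (natural minor): Bb minor (i), C diminished (ii°), Db major (III), Eb minor (iv), F minor (v), Gb major (VI), Ab major (VII).
D minor (natural minor) shares 0: none.
Eb minor (natural minor) shares 4: Bbm, Db, Ebm, Gb.
G major shares 0: none.
The most common triads (4) are shared with Eb minor.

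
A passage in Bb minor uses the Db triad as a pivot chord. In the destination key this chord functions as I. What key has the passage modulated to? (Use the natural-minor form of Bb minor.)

The numeral I denotes a major triad on scale degree 1. With Db on degree 1, the tonic of the new key is Db.
Degree 1 carries a major triad in major keys, so the destination is Db major.
Check: the diatonic triads of Db major are Db (I), Ebm (ii), Fm (iii), Gb (IV), Ab (V), Bbm (vi), Cdim (vii°) — Db is indeed I.

Db major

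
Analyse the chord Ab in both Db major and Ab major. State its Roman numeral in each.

V in Db major; I in Ab major

The scale of Db major is Db Eb F Gb Ab Bb C; Ab is degree 5, and the triad built there (Ab-C-Eb) is major, so it is V.
The scale of Ab major is Ab Bb C Db Eb F G; Ab is degree 1, and the triad built there (Ab-C-Eb) is major, so it is I.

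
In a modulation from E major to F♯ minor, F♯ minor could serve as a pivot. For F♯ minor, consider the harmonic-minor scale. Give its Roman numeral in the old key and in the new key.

ii in E major; i in F♯ minor

The scale of E major is E F♯ G♯ A B C♯ D♯; F♯ is degree 2, and the triad built there (F♯-A-C♯) is minor, so it is ii.
The scale of F♯ minor (harmonic minor) is F♯ G♯ A B C♯ D E♯; F♯ is degree 1, and the triad built there (F♯-A-C♯) is minor, so it is i.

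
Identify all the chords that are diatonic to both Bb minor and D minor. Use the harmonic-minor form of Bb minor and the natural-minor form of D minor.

F

Triads in Bb minor (harmonic minor): Bbm (i), Cdim (ii°), Dbaug (III+), Ebm (iv), F (V), Gb (VI), Adim (vii°).
Triads in D minor (natural minor): Dm (i), Edim (ii°), F (III), Gm (iv), Am (v), Bb (VI), C (VII).
Shared triads with their functions: F (V in Bb minor, III in D minor).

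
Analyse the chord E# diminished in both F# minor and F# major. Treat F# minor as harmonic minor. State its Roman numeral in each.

vii° in F# minor; vii° in F# major

The scale of F# minor (harmonic minor) is F# G# A B C# D E#; E# is degree 7, and the triad built there (E#-G#-B) is diminished, so it is vii°.
The scale of F# major is F# G# A# B C# D# E#; E# is degree 7, and the triad built there (E#-G#-B) is diminished, so it is vii°.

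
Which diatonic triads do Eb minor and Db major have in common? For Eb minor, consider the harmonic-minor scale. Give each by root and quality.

Ebm

Triads in Eb minor (harmonic minor): Ebm (i), Fdim (ii°), Gbaug (III+), Abm (iv), Bb (V), Cb (VI), Ddim (vii°).
Triads in Db major: Db (I), Ebm (ii), Fm (iii), Gb (IV), Ab (V), Bbm (vi), Cdim (vii°).
Shared triads with their functions: Ebm (i in Eb minor, ii in Db major).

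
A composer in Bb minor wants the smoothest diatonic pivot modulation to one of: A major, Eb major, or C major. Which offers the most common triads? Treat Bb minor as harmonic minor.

Triads of Bb minor (harmonic minor): Bbm (i), Cdim (ii°), Dbaug (III+), Ebm (iv), F (V), Gb (VI), Adim (vii°).
A major shares 0: none.
Eb major shares 0: none.
C major shares 1: F.
The most common triads (1) are shared with C major.

C major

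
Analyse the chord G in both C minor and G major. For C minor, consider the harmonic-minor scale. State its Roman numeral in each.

The scale of C minor (harmonic minor) is C D Eb F G Ab B; G is degree 5, and the triad built there (G-B-D) is major, so it is V.
The scale of G major is G A B C D E F#; G is degree 1, and the triad built there (G-B-D) is major, so it is I.

V in C minor; I in G major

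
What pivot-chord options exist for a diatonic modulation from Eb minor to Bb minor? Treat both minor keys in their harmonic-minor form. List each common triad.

Triads in Eb minor (harmonic minor): Ebm (i), Fdim (ii°), Gbaug (III+), Abm (iv), Bb (V), Cb (VI), Ddim (vii°).
Triads in Bb minor (harmonic minor): Bbm (i), Cdim (ii°), Dbaug (III+), Ebm (iv), F (V), Gb (VI), Adim (vii°).
Shared triads with their functions: Ebm (i in Eb minor, iv in Bb minor).

Ebm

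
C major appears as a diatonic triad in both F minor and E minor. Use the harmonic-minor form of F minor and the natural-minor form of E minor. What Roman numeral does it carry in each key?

The scale of F minor (harmonic minor) is F G Ab Bb C Db E; C is degree 5, and the triad built there (C-E-G) is major, so it is V.
The scale of E minor (natural minor) is E F# G A B C D; C is degree 6, and the triad built there (C-E-G) is major, so it is VI.

V in F minor; VI in E minor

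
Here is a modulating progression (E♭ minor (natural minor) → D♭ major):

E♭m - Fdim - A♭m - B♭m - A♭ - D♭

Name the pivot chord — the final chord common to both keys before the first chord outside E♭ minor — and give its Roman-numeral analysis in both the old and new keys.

Chords diatonic to E♭ minor: E♭m, Fdim, G♭, A♭m, B♭m, C♭, D♭.
Reading the progression, the first chord not in that set is A♭, so the modulation leaves E♭ minor there.
The chord immediately before A♭ is B♭m, which is diatonic to both keys: v in E♭ minor and vi in D♭ major.

B♭m — v in E♭ minor, vi in D♭ major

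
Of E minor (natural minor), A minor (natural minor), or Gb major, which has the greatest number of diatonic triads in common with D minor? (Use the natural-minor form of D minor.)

A minor

Triads of D minor (natural minor): D minor (i), E diminished (ii°), F major (III), G minor (iv), A minor (v), Bb major (VI), C major (VII).
E minor (natural minor) shares 2: Am, C.
A minor (natural minor) shares 4: Dm, F, Am, C.
Gb major shares 0: none.
The most common triads (4) are shared with A minor.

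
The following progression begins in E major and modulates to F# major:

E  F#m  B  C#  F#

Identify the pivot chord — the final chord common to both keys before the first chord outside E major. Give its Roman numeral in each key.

Chords diatonic to E major: E, F#m, G#m, A, B, C#m, D#dim.
Reading the progression, the first chord not in that set is C#, so the modulation leaves E major there.
The chord immediately before C# is B, which is diatonic to both keys: V in E major and IV in F# major.

B — V in E major, IV in F# major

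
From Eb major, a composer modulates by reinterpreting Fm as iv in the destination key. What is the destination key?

C minor

The numeral iv denotes a minor triad on scale degree 4. With F on degree 4, the tonic of the new key is C.
Degree 4 carries a minor triad in minor keys, so the destination is C minor.
Check: the diatonic triads of C minor (natural minor) are Cm (i), Ddim (ii°), Eb (III), Fm (iv), Gm (v), Ab (VI), Bb (VII) — Fm is indeed iv.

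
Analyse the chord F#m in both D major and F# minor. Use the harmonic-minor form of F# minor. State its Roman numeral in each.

The scale of D major is D E F# G A B C#; F# is degree 3, and the triad built there (F#-A-C#) is minor, so it is iii.
The scale of F# minor (harmonic minor) is F# G# A B C# D E#; F# is degree 1, and the triad built there (F#-A-C#) is minor, so it is i.

iii in D major; i in F# minor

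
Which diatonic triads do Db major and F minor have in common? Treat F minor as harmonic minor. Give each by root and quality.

Triads in Db major: Db (I), Ebm (ii), Fm (iii), Gb (IV), Ab (V), Bbm (vi), Cdim (vii°).
Triads in F minor (harmonic minor): Fm (i), Gdim (ii°), Abaug (III+), Bbm (iv), C (V), Db (VI), Edim (vii°).
Shared triads with their functions: Db (I in Db major, VI in F minor); Fm (iii in Db major, i in F minor); Bbm (vi in Db major, iv in F minor).

Db, Fm, Bbm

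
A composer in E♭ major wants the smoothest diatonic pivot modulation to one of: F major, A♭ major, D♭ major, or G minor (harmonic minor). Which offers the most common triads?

A♭ major

Triads of E♭ major: E♭ major (I), F minor (ii), G minor (iii), A♭ major (IV), B♭ major (V), C minor (vi), D diminished (vii°).
F major shares 2: Gm, B♭.
A♭ major shares 4: E♭, Fm, A♭, Cm.
D♭ major shares 2: Fm, A♭.
G minor (harmonic minor) shares 3: E♭, Gm, Cm.
The most common triads (4) are shared with A♭ major.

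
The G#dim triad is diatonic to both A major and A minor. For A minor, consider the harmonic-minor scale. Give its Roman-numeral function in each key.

vii° in A major; vii° in A minor

The scale of A major is A B C# D E F# G#; G# is degree 7, and the triad built there (G#-B-D) is diminished, so it is vii°.
The scale of A minor (harmonic minor) is A B C D E F G#; G# is degree 7, and the triad built there (G#-B-D) is diminished, so it is vii°.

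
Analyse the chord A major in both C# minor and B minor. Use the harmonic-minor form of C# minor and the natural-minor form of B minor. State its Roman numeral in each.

The scale of C# minor (harmonic minor) is C# D# E F# G# A B#; A is degree 6, and the triad built there (A-C#-E) is major, so it is VI.
The scale of B minor (natural minor) is B C# D E F# G A; A is degree 7, and the triad built there (A-C#-E) is major, so it is VII.

VI in C# minor; VII in B minor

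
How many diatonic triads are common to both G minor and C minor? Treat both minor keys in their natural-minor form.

Diatonic triads of G minor (natural minor): Gm (i), Adim (ii°), Bb (III), Cm (iv), Dm (v), Eb (VI), F (VII).
Diatonic triads of C minor (natural minor): Cm (i), Ddim (ii°), Eb (III), Fm (iv), Gm (v), Ab (VI), Bb (VII).
Matching root and quality in both lists: Gm, Bb, Cm, Eb.
That gives 4 common triads.

4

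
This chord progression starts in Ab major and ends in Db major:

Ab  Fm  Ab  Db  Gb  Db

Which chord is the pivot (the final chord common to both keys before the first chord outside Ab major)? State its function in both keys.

Db — IV in Ab major, I in Db major

Chords diatonic to Ab major: Ab, Bbm, Cm, Db, Eb, Fm, Gdim.
Reading the progression, the first chord not in that set is Gb, so the modulation leaves Ab major there.
The chord immediately before Gb is Db, which is diatonic to both keys: IV in Ab major and I in Db major.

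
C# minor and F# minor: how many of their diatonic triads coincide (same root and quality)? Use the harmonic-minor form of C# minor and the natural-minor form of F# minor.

3

Diatonic triads of C# minor (harmonic minor): C#m (i), D#dim (ii°), Eaug (III+), F#m (iv), G# (V), A (VI), B#dim (vii°).
Diatonic triads of F# minor (natural minor): F#m (i), G#dim (ii°), A (III), Bm (iv), C#m (v), D (VI), E (VII).
Matching root and quality in both lists: C#m, F#m, A.
That gives 3 common triads.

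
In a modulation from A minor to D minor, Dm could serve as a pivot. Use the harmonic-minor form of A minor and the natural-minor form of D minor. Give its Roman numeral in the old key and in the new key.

The scale of A minor (harmonic minor) is A B C D E F G#; D is degree 4, and the triad built there (D-F-A) is minor, so it is iv.
The scale of D minor (natural minor) is D E F G A Bb C; D is degree 1, and the triad built there (D-F-A) is minor, so it is i.

iv in A minor; i in D minor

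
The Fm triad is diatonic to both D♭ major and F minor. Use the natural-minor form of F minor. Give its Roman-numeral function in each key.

The scale of D♭ major is D♭ E♭ F G♭ A♭ B♭ C; F is degree 3, and the triad built there (F-A♭-C) is minor, so it is iii.
The scale of F minor (natural minor) is F G A♭ B♭ C D♭ E♭; F is degree 1, and the triad built there (F-A♭-C) is minor, so it is i.

iii in D♭ major; i in F minor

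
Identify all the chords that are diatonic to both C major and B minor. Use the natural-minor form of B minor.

Em, G

Triads in C major: C (I), Dm (ii), Em (iii), F (IV), G (V), Am (vi), Bdim (vii°).
Triads in B minor (natural minor): Bm (i), C♯dim (ii°), D (III), Em (iv), F♯m (v), G (VI), A (VII).
Shared triads with their functions: Em (iii in C major, iv in B minor); G (V in C major, VI in B minor).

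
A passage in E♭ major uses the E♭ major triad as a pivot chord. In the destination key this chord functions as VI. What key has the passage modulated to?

The numeral VI denotes a major triad on scale degree 6. With E♭ on degree 6, the tonic of the new key is G.
Degree 6 carries a major triad in minor keys, so the destination is G minor.
Check: the diatonic triads of G minor (natural minor) are Gm (i), Adim (ii°), B♭ (III), Cm (iv), Dm (v), E♭ (VI), F (VII) — E♭ major is indeed VI.

G minor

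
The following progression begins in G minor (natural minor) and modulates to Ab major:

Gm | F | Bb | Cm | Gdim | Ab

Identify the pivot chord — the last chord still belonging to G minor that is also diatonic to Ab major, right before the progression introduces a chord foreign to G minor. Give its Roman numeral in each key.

Chords diatonic to G minor: Gm, Adim, Bb, Cm, Dm, Eb, F.
Reading the progression, the first chord not in that set is Gdim, so the modulation leaves G minor there.
The chord immediately before Gdim is Cm, which is diatonic to both keys: iv in G minor and iii in Ab major.

Cm — iv in G minor, iii in Ab major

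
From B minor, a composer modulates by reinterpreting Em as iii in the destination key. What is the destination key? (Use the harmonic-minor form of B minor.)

The numeral iii denotes a minor triad on scale degree 3. With E on degree 3, the tonic of the new key is C.
Degree 3 carries a minor triad in major keys, so the destination is C major.
Check: the diatonic triads of C major are C (I), Dm (ii), Em (iii), F (IV), G (V), Am (vi), Bdim (vii°) — Em is indeed iii.

C major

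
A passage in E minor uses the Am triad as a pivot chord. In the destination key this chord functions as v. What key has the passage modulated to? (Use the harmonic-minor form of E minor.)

The numeral v denotes a minor triad on scale degree 5. With A on degree 5, the tonic of the new key is D.
Degree 5 carries a minor triad in natural-minor keys, so the destination is D minor.
Check: the diatonic triads of D minor (natural minor) are Dm (i), Edim (ii°), F (III), Gm (iv), Am (v), Bb (VI), C (VII) — Am is indeed v.

D minor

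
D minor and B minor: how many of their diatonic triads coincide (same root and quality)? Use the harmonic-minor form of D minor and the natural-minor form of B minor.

Diatonic triads of D minor (harmonic minor): Dm (i), Edim (ii°), Faug (III+), Gm (iv), A (V), B♭ (VI), C♯dim (vii°).
Diatonic triads of B minor (natural minor): Bm (i), C♯dim (ii°), D (III), Em (iv), F♯m (v), G (VI), A (VII).
Matching root and quality in both lists: A, C♯dim.
That gives 2 common triads.

2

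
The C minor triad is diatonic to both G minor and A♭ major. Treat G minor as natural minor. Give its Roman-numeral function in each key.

iv in G minor; iii in A♭ major

The scale of G minor (natural minor) is G A B♭ C D E♭ F; C is degree 4, and the triad built there (C-E♭-G) is minor, so it is iv.
The scale of A♭ major is A♭ B♭ C D♭ E♭ F G; C is degree 3, and the triad built there (C-E♭-G) is minor, so it is iii.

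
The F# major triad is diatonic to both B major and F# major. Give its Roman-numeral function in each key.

The scale of B major is B C# D# E F# G# A#; F# is degree 5, and the triad built there (F#-A#-C#) is major, so it is V.
The scale of F# major is F# G# A# B C# D# E#; F# is degree 1, and the triad built there (F#-A#-C#) is major, so it is I.

V in B major; I in F# major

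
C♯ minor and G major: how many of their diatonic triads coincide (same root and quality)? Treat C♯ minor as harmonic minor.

0

Diatonic triads of C♯ minor (harmonic minor): C♯m (i), D♯dim (ii°), Eaug (III+), F♯m (iv), G♯ (V), A (VI), B♯dim (vii°).
Diatonic triads of G major: G (I), Am (ii), Bm (iii), C (IV), D (V), Em (vi), F♯dim (vii°).
No triad has the same root and quality in both keys.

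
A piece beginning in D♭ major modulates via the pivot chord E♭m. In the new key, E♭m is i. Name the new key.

E♭ minor

The numeral i denotes a minor triad on scale degree 1. With E♭ on degree 1, the tonic of the new key is E♭.
Degree 1 carries a minor triad in minor keys, so the destination is E♭ minor.
Check: the diatonic triads of E♭ minor (natural minor) are E♭m (i), Fdim (ii°), G♭ (III), A♭m (iv), B♭m (v), C♭ (VI), D♭ (VII) — E♭m is indeed i.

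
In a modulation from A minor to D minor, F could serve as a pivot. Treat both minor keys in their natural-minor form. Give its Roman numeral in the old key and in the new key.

VI in A minor; III in D minor

The scale of A minor (natural minor) is A B C D E F G; F is degree 6, and the triad built there (F-A-C) is major, so it is VI.
The scale of D minor (natural minor) is D E F G A Bb C; F is degree 3, and the triad built there (F-A-C) is major, so it is III.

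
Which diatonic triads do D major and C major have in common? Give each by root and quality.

Em, G

Triads in D major: D (I), Em (ii), F#m (iii), G (IV), A (V), Bm (vi), C#dim (vii°).
Triads in C major: C (I), Dm (ii), Em (iii), F (IV), G (V), Am (vi), Bdim (vii°).
Shared triads with their functions: Em (ii in D major, iii in C major); G (IV in D major, V in C major).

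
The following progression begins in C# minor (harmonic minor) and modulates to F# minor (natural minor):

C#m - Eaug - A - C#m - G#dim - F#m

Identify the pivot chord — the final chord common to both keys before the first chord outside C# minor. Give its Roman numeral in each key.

C#m — i in C# minor, v in F# minor

Chords diatonic to C# minor: C#m, D#dim, Eaug, F#m, G#, A, B#dim.
Reading the progression, the first chord not in that set is G#dim, so the modulation leaves C# minor there.
The chord immediately before G#dim is C#m, which is diatonic to both keys: i in C# minor and v in F# minor.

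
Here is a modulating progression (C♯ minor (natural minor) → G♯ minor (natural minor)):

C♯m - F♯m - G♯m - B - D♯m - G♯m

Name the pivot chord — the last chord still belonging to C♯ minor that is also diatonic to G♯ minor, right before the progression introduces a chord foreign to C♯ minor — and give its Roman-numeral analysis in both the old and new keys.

B — VII in C♯ minor, III in G♯ minor

Chords diatonic to C♯ minor: C♯m, D♯dim, E, F♯m, G♯m, A, B.
Reading the progression, the first chord not in that set is D♯m, so the modulation leaves C♯ minor there.
The chord immediately before D♯m is B, which is diatonic to both keys: VII in C♯ minor and III in G♯ minor.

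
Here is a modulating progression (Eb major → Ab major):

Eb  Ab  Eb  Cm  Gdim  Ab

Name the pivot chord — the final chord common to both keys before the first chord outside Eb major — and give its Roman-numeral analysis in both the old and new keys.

Chords diatonic to Eb major: Eb, Fm, Gm, Ab, Bb, Cm, Ddim.
Reading the progression, the first chord not in that set is Gdim, so the modulation leaves Eb major there.
The chord immediately before Gdim is Cm, which is diatonic to both keys: vi in Eb major and iii in Ab major.

Cm — vi in Eb major, iii in Ab major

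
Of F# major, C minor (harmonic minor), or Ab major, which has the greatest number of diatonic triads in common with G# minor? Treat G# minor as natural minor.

F# major

Triads of G# minor (natural minor): G# minor (i), A# diminished (ii°), B major (III), C# minor (iv), D# minor (v), E major (VI), F# major (VII).
F# major shares 4: G#m, B, D#m, F#.
C minor (harmonic minor) shares 0: none.
Ab major shares 0: none.
The most common triads (4) are shared with F# major.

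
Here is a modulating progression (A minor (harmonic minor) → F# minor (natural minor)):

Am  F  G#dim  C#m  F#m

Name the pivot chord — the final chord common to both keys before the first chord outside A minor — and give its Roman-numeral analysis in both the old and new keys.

Chords diatonic to A minor: Am, Bdim, Caug, Dm, E, F, G#dim.
Reading the progression, the first chord not in that set is C#m, so the modulation leaves A minor there.
The chord immediately before C#m is G#dim, which is diatonic to both keys: vii° in A minor and ii° in F# minor.

G#dim — vii° in A minor, ii° in F# minor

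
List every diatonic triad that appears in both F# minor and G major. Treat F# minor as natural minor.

Bm, D

Triads in F# minor (natural minor): F#m (i), G#dim (ii°), A (III), Bm (iv), C#m (v), D (VI), E (VII).
Triads in G major: G (I), Am (ii), Bm (iii), C (IV), D (V), Em (vi), F#dim (vii°).
Shared triads with their functions: Bm (iv in F# minor, iii in G major); D (VI in F# minor, V in G major).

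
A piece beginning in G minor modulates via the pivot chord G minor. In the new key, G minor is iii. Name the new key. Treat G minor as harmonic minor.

E♭ major

The numeral iii denotes a minor triad on scale degree 3. With G on degree 3, the tonic of the new key is E♭.
Degree 3 carries a minor triad in major keys, so the destination is E♭ major.
Check: the diatonic triads of E♭ major are E♭ (I), Fm (ii), Gm (iii), A♭ (IV), B♭ (V), Cm (vi), Ddim (vii°) — G minor is indeed iii.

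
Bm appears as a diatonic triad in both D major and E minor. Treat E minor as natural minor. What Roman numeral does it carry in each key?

vi in D major; v in E minor

The scale of D major is D E F# G A B C#; B is degree 6, and the triad built there (B-D-F#) is minor, so it is vi.
The scale of E minor (natural minor) is E F# G A B C D; B is degree 5, and the triad built there (B-D-F#) is minor, so it is v.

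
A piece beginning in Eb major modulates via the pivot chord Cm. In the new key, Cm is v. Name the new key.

F minor

The numeral v denotes a minor triad on scale degree 5. With C on degree 5, the tonic of the new key is F.
Degree 5 carries a minor triad in natural-minor keys, so the destination is F minor.
Check: the diatonic triads of F minor (natural minor) are Fm (i), Gdim (ii°), Ab (III), Bbm (iv), Cm (v), Db (VI), Eb (VII) — Cm is indeed v.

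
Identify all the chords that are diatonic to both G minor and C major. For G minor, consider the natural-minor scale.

Triads in G minor (natural minor): Gm (i), Adim (ii°), Bb (III), Cm (iv), Dm (v), Eb (VI), F (VII).
Triads in C major: C (I), Dm (ii), Em (iii), F (IV), G (V), Am (vi), Bdim (vii°).
Shared triads with their functions: Dm (v in G minor, ii in C major); F (VII in G minor, IV in C major).

Dm, F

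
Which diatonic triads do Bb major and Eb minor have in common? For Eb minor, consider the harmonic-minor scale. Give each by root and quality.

Bb

Triads in Bb major: Bb major (I), C minor (ii), D minor (iii), Eb major (IV), F major (V), G minor (vi), A diminished (vii°).
Triads in Eb minor (harmonic minor): Eb minor (i), F diminished (ii°), Gb augmented (III+), Ab minor (iv), Bb major (V), Cb major (VI), D diminished (vii°).
Shared triads with their functions: Bb major (I in Bb major, V in Eb minor).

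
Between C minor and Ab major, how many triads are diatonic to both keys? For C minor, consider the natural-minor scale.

4

Diatonic triads of C minor (natural minor): Cm (i), Ddim (ii°), Eb (III), Fm (iv), Gm (v), Ab (VI), Bb (VII).
Diatonic triads of Ab major: Ab (I), Bbm (ii), Cm (iii), Db (IV), Eb (V), Fm (vi), Gdim (vii°).
Matching root and quality in both lists: Cm, Eb, Fm, Ab.
That gives 4 common triads.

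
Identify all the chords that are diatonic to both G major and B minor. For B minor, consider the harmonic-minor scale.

G, Bm, Em

Triads in G major: G major (I), A minor (ii), B minor (iii), C major (IV), D major (V), E minor (vi), F♯ diminished (vii°).
Triads in B minor (harmonic minor): B minor (i), C♯ diminished (ii°), D augmented (III+), E minor (iv), F♯ major (V), G major (VI), A♯ diminished (vii°).
Shared triads with their functions: G major (I in G major, VI in B minor); B minor (iii in G major, i in B minor); E minor (vi in G major, iv in B minor).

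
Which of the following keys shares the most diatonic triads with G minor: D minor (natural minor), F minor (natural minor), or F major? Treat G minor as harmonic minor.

F minor

Triads of G minor (harmonic minor): G minor (i), A diminished (ii°), B♭ augmented (III+), C minor (iv), D major (V), E♭ major (VI), F♯ diminished (vii°).
D minor (natural minor) shares 1: Gm.
F minor (natural minor) shares 2: Cm, E♭.
F major shares 1: Gm.
The most common triads (2) are shared with F minor.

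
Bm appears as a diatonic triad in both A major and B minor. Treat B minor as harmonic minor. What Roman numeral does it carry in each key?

The scale of A major is A B C# D E F# G#; B is degree 2, and the triad built there (B-D-F#) is minor, so it is ii.
The scale of B minor (harmonic minor) is B C# D E F# G A#; B is degree 1, and the triad built there (B-D-F#) is minor, so it is i.

ii in A major; i in B minor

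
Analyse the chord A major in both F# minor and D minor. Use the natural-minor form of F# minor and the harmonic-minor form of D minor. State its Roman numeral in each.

III in F# minor; V in D minor

The scale of F# minor (natural minor) is F# G# A B C# D E; A is degree 3, and the triad built there (A-C#-E) is major, so it is III.
The scale of D minor (harmonic minor) is D E F G A Bb C#; A is degree 5, and the triad built there (A-C#-E) is major, so it is V.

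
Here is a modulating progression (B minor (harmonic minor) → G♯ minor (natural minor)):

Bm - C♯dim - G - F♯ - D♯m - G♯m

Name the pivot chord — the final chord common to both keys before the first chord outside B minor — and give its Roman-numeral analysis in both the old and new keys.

F♯ — V in B minor, VII in G♯ minor

Chords diatonic to B minor: Bm, C♯dim, Daug, Em, F♯, G, A♯dim.
Reading the progression, the first chord not in that set is D♯m, so the modulation leaves B minor there.
The chord immediately before D♯m is F♯, which is diatonic to both keys: V in B minor and VII in G♯ minor.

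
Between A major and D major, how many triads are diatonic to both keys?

4

Diatonic triads of A major: A (I), Bm (ii), C#m (iii), D (IV), E (V), F#m (vi), G#dim (vii°).
Diatonic triads of D major: D (I), Em (ii), F#m (iii), G (IV), A (V), Bm (vi), C#dim (vii°).
Matching root and quality in both lists: A, Bm, D, F#m.
That gives 4 common triads.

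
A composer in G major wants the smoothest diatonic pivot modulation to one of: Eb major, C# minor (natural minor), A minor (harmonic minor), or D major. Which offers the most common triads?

D major

Triads of G major: G major (I), A minor (ii), B minor (iii), C major (IV), D major (V), E minor (vi), F# diminished (vii°).
Eb major shares 0: none.
C# minor (natural minor) shares 0: none.
A minor (harmonic minor) shares 1: Am.
D major shares 4: G, Bm, D, Em.
The most common triads (4) are shared with D major.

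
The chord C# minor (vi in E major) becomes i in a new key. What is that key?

The numeral i denotes a minor triad on scale degree 1. With C# on degree 1, the tonic of the new key is C#.
Degree 1 carries a minor triad in minor keys, so the destination is C# minor.
Check: the diatonic triads of C# minor (natural minor) are C#m (i), D#dim (ii°), E (III), F#m (iv), G#m (v), A (VI), B (VII) — C# minor is indeed i.

C# minor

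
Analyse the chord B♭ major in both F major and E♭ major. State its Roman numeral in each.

IV in F major; V in E♭ major

The scale of F major is F G A B♭ C D E; B♭ is degree 4, and the triad built there (B♭-D-F) is major, so it is IV.
The scale of E♭ major is E♭ F G A♭ B♭ C D; B♭ is degree 5, and the triad built there (B♭-D-F) is major, so it is V.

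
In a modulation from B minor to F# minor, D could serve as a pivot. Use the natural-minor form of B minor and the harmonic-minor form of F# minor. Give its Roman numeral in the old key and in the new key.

The scale of B minor (natural minor) is B C# D E F# G A; D is degree 3, and the triad built there (D-F#-A) is major, so it is III.
The scale of F# minor (harmonic minor) is F# G# A B C# D E#; D is degree 6, and the triad built there (D-F#-A) is major, so it is VI.

III in B minor; VI in F# minor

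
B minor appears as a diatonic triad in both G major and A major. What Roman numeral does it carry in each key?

iii in G major; ii in A major

The scale of G major is G A B C D E F#; B is degree 3, and the triad built there (B-D-F#) is minor, so it is iii.
The scale of A major is A B C# D E F# G#; B is degree 2, and the triad built there (B-D-F#) is minor, so it is ii.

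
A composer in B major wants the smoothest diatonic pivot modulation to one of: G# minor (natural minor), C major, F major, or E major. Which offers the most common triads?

G# minor

Triads of B major: B major (I), C# minor (ii), D# minor (iii), E major (IV), F# major (V), G# minor (vi), A# diminished (vii°).
G# minor (natural minor) shares 7: B, C#m, D#m, E, F#, G#m, A#dim.
C major shares 0: none.
F major shares 0: none.
E major shares 4: B, C#m, E, G#m.
The most common triads (7) are shared with G# minor.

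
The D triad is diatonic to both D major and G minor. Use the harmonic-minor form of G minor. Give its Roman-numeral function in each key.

I in D major; V in G minor

The scale of D major is D E F♯ G A B C♯; D is degree 1, and the triad built there (D-F♯-A) is major, so it is I.
The scale of G minor (harmonic minor) is G A B♭ C D E♭ F♯; D is degree 5, and the triad built there (D-F♯-A) is major, so it is V.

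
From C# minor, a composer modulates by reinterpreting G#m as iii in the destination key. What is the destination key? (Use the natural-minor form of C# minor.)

E major

The numeral iii denotes a minor triad on scale degree 3. With G# on degree 3, the tonic of the new key is E.
Degree 3 carries a minor triad in major keys, so the destination is E major.
Check: the diatonic triads of E major are E (I), F#m (ii), G#m (iii), A (IV), B (V), C#m (vi), D#dim (vii°) — G#m is indeed iii.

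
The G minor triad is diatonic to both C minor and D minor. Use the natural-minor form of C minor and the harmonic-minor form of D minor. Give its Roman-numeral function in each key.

v in C minor; iv in D minor

The scale of C minor (natural minor) is C D Eb F G Ab Bb; G is degree 5, and the triad built there (G-Bb-D) is minor, so it is v.
The scale of D minor (harmonic minor) is D E F G A Bb C#; G is degree 4, and the triad built there (G-Bb-D) is minor, so it is iv.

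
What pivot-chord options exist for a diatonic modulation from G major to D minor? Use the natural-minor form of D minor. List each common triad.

Triads in G major: G (I), Am (ii), Bm (iii), C (IV), D (V), Em (vi), F#dim (vii°).
Triads in D minor (natural minor): Dm (i), Edim (ii°), F (III), Gm (iv), Am (v), Bb (VI), C (VII).
Shared triads with their functions: Am (ii in G major, v in D minor); C (IV in G major, VII in D minor).

Am, C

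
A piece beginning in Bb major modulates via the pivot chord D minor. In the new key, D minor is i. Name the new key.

The numeral i denotes a minor triad on scale degree 1. With D on degree 1, the tonic of the new key is D.
Degree 1 carries a minor triad in minor keys, so the destination is D minor.
Check: the diatonic triads of D minor (natural minor) are Dm (i), Edim (ii°), F (III), Gm (iv), Am (v), Bb (VI), C (VII) — D minor is indeed i.

D minor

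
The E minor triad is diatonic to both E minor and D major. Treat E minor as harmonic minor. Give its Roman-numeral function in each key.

i in E minor; ii in D major

The scale of E minor (harmonic minor) is E F# G A B C D#; E is degree 1, and the triad built there (E-G-B) is minor, so it is i.
The scale of D major is D E F# G A B C#; E is degree 2, and the triad built there (E-G-B) is minor, so it is ii.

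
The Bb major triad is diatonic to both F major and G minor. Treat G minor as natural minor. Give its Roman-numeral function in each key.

IV in F major; III in G minor

The scale of F major is F G A Bb C D E; Bb is degree 4, and the triad built there (Bb-D-F) is major, so it is IV.
The scale of G minor (natural minor) is G A Bb C D Eb F; Bb is degree 3, and the triad built there (Bb-D-F) is major, so it is III.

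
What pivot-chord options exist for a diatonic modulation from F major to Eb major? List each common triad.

Gm, Bb

Triads in F major: F (I), Gm (ii), Am (iii), Bb (IV), C (V), Dm (vi), Edim (vii°).
Triads in Eb major: Eb (I), Fm (ii), Gm (iii), Ab (IV), Bb (V), Cm (vi), Ddim (vii°).
Shared triads with their functions: Gm (ii in F major, iii in Eb major); Bb (IV in F major, V in Eb major).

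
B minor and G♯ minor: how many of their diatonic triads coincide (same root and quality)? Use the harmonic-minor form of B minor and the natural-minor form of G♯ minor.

2

Diatonic triads of B minor (harmonic minor): B minor (i), C♯ diminished (ii°), D augmented (III+), E minor (iv), F♯ major (V), G major (VI), A♯ diminished (vii°).
Diatonic triads of G♯ minor (natural minor): G♯ minor (i), A♯ diminished (ii°), B major (III), C♯ minor (iv), D♯ minor (v), E major (VI), F♯ major (VII).
Matching root and quality in both lists: F♯ major, A♯ diminished.
That gives 2 common triads.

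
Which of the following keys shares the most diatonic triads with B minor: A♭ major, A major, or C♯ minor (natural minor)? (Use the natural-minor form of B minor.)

A major

Triads of B minor (natural minor): Bm (i), C♯dim (ii°), D (III), Em (iv), F♯m (v), G (VI), A (VII).
A♭ major shares 0: none.
A major shares 4: Bm, D, F♯m, A.
C♯ minor (natural minor) shares 2: F♯m, A.
The most common triads (4) are shared with A major.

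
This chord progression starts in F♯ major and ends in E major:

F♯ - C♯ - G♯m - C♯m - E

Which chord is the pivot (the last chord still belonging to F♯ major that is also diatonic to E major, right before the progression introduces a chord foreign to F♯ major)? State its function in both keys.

Chords diatonic to F♯ major: F♯, G♯m, A♯m, B, C♯, D♯m, E♯dim.
Reading the progression, the first chord not in that set is C♯m, so the modulation leaves F♯ major there.
The chord immediately before C♯m is G♯m, which is diatonic to both keys: ii in F♯ major and iii in E major.

G♯m — ii in F♯ major, iii in E major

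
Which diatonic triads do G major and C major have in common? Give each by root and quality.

G, Am, C, Em

Triads in G major: G (I), Am (ii), Bm (iii), C (IV), D (V), Em (vi), F#dim (vii°).
Triads in C major: C (I), Dm (ii), Em (iii), F (IV), G (V), Am (vi), Bdim (vii°).
Shared triads with their functions: G (I in G major, V in C major); Am (ii in G major, vi in C major); C (IV in G major, I in C major); Em (vi in G major, iii in C major).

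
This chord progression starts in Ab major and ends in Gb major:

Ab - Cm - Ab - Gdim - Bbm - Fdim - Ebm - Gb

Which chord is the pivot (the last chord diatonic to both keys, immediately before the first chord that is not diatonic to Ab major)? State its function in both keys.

Chords diatonic to Ab major: Ab, Bbm, Cm, Db, Eb, Fm, Gdim.
Reading the progression, the first chord not in that set is Fdim, so the modulation leaves Ab major there.
The chord immediately before Fdim is Bbm, which is diatonic to both keys: ii in Ab major and iii in Gb major.

Bbm — ii in Ab major, iii in Gb major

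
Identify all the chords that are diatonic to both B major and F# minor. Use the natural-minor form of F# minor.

Triads in B major: B major (I), C# minor (ii), D# minor (iii), E major (IV), F# major (V), G# minor (vi), A# diminished (vii°).
Triads in F# minor (natural minor): F# minor (i), G# diminished (ii°), A major (III), B minor (iv), C# minor (v), D major (VI), E major (VII).
Shared triads with their functions: C# minor (ii in B major, v in F# minor); E major (IV in B major, VII in F# minor).

C#m, E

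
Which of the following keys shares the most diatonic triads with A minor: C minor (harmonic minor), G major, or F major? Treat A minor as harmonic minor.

F major

Triads of A minor (harmonic minor): Am (i), Bdim (ii°), Caug (III+), Dm (iv), E (V), F (VI), G#dim (vii°).
C minor (harmonic minor) shares 1: Bdim.
G major shares 1: Am.
F major shares 3: Am, Dm, F.
The most common triads (3) are shared with F major.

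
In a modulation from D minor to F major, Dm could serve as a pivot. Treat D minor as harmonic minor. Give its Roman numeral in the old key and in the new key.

The scale of D minor (harmonic minor) is D E F G A B♭ C♯; D is degree 1, and the triad built there (D-F-A) is minor, so it is i.
The scale of F major is F G A B♭ C D E; D is degree 6, and the triad built there (D-F-A) is minor, so it is vi.

i in D minor; vi in F major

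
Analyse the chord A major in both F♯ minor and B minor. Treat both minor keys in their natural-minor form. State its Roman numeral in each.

The scale of F♯ minor (natural minor) is F♯ G♯ A B C♯ D E; A is degree 3, and the triad built there (A-C♯-E) is major, so it is III.
The scale of B minor (natural minor) is B C♯ D E F♯ G A; A is degree 7, and the triad built there (A-C♯-E) is major, so it is VII.

III in F♯ minor; VII in B minor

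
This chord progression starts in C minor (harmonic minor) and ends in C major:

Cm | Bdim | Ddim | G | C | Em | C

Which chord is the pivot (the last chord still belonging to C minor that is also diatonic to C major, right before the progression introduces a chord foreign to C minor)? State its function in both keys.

Chords diatonic to C minor: Cm, Ddim, Ebaug, Fm, G, Ab, Bdim.
Reading the progression, the first chord not in that set is C, so the modulation leaves C minor there.
The chord immediately before C is G, which is diatonic to both keys: V in C minor and V in C major.

G — V in C minor, V in C major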